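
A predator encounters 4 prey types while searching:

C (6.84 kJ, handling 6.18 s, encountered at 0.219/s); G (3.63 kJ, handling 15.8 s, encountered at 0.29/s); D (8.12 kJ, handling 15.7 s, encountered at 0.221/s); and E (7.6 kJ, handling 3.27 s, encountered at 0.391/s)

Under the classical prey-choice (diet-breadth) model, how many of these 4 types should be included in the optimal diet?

1

Profitabilities (E/h, kJ/s): E 2.32, C 1.11, D 0.517, G 0.23. Add prey in this order while the next type's profitability exceeds the intake rate on those already taken.
Rate on top 1: 1.304. C: 1.11 < 1.304 → exclude; stop.
Optimal diet: E — 1 of 4 types.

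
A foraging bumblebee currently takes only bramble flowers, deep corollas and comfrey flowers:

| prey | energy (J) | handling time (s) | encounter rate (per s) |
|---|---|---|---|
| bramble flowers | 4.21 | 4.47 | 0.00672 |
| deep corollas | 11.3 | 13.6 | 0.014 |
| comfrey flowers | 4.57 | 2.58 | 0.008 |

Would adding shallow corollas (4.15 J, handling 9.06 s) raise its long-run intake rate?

Yes

Current rate: (0.00672×4.21 + 0.014×11.3 + 0.008×4.57)/(1 + 0.00672×4.47 + 0.014×13.6 + 0.008×2.58) = 0.1797 J/s.
shallow corollas: E/h = 4.15/9.06 = 0.4581 J/s.
Since 0.4581 > R, including shallow corollas increases the long-run rate.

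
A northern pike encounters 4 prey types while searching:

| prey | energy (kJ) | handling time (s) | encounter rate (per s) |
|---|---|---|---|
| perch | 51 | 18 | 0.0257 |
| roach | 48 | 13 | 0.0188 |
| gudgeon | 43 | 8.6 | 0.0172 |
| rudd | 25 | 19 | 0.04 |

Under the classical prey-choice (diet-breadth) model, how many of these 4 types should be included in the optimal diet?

E/h in descending order: gudgeon 5, roach 3.69, perch 2.83, rudd 1.32 kJ/s. The optimal diet is the largest prefix of this list for which every included type satisfies E_i/h_i > R on the types above it.
Rate on top 1: 0.6443. roach: 3.69 > 0.6443 → include.
Rate on top 2: 1.179. perch: 2.83 > 1.179 → include.
Rate on top 3: 1.592. rudd: 1.32 < 1.592 → exclude; stop.
Optimal diet: gudgeon, roach, perch — 3 of 4 types.

3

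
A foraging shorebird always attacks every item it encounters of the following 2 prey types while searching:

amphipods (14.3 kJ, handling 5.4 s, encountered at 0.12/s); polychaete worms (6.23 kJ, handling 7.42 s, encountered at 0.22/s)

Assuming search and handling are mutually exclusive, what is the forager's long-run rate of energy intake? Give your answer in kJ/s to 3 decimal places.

0.941 kJ/s

Energy encountered per unit search time: 0.12×14.3 + 0.22×6.23 = 3.087 kJ/s.
Handling time per unit search time: 0.12×5.4 + 0.22×7.42 = 2.28.
Rate = 3.087/(1 + 2.28) = 0.9409 kJ/s.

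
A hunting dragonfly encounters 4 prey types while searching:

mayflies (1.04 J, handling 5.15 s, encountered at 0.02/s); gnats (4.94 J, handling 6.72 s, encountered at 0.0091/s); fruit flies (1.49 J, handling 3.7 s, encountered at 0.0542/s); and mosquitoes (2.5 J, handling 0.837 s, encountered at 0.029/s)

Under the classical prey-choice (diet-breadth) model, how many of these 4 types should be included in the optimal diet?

4

E/h in descending order: mosquitoes 2.99, gnats 0.735, fruit flies 0.403, mayflies 0.202 J/s. The optimal diet is the largest prefix of this list for which every included type satisfies E_i/h_i > R on the types above it.
Rate on top 1: 0.07078. gnats: 0.735 > 0.07078 → include.
Rate on top 2: 0.1082. fruit flies: 0.403 > 0.1082 → include.
Rate on top 3: 0.1541. mayflies: 0.202 > 0.1541 → include.
Optimal diet: mosquitoes, gnats, fruit flies, mayflies — 4 of 4 types.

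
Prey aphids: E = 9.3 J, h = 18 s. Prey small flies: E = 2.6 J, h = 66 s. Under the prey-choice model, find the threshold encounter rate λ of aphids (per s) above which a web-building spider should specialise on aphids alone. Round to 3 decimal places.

0.005 per s

At the threshold, the rate on aphids alone equals the profitability of small flies: λ·9.3/(1 + λ·18) = 2.6/66 = 0.03939.
Rearranging, λ(9.3 − 0.03939×18) = 0.03939, so λ = 0.03939/8.591 = 0.004586 per s.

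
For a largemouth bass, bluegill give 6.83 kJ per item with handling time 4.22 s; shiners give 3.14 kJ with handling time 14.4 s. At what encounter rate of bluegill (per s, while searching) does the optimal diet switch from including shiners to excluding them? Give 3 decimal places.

Drop shiners once their profitability E₂/h₂ falls below the rate achievable on bluegill alone: E₂/h₂ = λE₁/(1 + λh₁).
Solve for λ: λE₁h₂ = E₂(1 + λh₁) → λ(E₁h₂ − E₂h₁) = E₂ → λ = E₂/(E₁h₂ − E₂h₁).
λ = 3.14/(6.83×14.4 − 3.14×4.22) = 3.14/85.1 = 0.0369 per s.

0.037 per s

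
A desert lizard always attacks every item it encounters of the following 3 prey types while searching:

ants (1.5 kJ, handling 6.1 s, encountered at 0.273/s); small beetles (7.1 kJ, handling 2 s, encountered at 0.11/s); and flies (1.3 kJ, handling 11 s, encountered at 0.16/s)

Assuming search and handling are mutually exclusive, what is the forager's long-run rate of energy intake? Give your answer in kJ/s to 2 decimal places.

R = (0.273×1.5 + 0.11×7.1 + 0.16×1.3) / (1 + 0.273×6.1 + 0.11×2 + 0.16×11) = 1.398/4.645 = 0.3011 kJ/s.

0.30 kJ/s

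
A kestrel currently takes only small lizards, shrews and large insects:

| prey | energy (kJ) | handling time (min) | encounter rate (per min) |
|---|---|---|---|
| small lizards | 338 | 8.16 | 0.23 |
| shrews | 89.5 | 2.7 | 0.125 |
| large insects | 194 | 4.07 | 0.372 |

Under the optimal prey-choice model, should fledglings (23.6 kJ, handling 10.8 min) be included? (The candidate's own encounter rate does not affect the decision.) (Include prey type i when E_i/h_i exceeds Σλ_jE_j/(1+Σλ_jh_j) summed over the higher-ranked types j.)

On small lizards, shrews and large insects alone, R = ΣλE/(1+Σλh) = 161.1/4.728 = 34.07 kJ/min.
fledglings: E/h = 23.6/10.8 = 2.185 kJ/min.
Since 2.185 < R, time spent handling fledglings is better spent searching.

No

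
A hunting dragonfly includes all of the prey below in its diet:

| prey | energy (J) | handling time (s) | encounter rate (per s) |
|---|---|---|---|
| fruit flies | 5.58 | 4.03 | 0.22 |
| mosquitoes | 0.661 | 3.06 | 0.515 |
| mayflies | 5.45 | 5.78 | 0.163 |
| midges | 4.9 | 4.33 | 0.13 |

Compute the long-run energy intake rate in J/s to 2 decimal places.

0.62 J/s

Energy encountered per unit search time: 0.22×5.58 + 0.515×0.661 + 0.163×5.45 + 0.13×4.9 = 3.093 J/s.
Handling time per unit search time: 0.22×4.03 + 0.515×3.06 + 0.163×5.78 + 0.13×4.33 = 3.968.
Rate = 3.093/(1 + 3.968) = 0.6227 J/s.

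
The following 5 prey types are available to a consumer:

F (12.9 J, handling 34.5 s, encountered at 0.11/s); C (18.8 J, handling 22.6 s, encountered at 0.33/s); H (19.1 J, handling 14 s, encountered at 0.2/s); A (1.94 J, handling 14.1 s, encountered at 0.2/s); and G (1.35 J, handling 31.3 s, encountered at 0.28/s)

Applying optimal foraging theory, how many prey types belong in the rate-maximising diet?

Rank by E/h (J/s): H 1.36, C 0.832, F 0.374, A 0.138, G 0.0431. Include each in turn until the next type's E/h falls below the running intake rate.
Rate on top 1: 1.005. C: 0.832 < 1.005 → exclude; stop.
Optimal diet: H — 1 of 5 types.

1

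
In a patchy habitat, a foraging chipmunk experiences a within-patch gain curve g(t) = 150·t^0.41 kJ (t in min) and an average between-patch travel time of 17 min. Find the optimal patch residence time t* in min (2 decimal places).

By the marginal value theorem, leave when the instantaneous gain rate g'(t) equals the habitat-wide average g(t)/(T + t).
g'(t) = 0.41·150·t^-0.59. Setting 0.41·150·t^-0.59 = 150·t^0.41/(17+t) gives 0.41(17+t) = t, so 0.59·t = 0.41×17.
t* = 0.41×17/0.59 = 11.81 min.

11.81 min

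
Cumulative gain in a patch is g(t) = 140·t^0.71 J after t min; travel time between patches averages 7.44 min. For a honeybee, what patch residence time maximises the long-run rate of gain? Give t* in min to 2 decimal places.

Optimal t* satisfies g'(t*) = g(t*)/(T + t*).
g'(t) = 0.71·140·t^-0.29. Setting 0.71·140·t^-0.29 = 140·t^0.71/(7.44+t) gives 0.71(7.44+t) = t, so 0.29·t = 0.71×7.44.
t* = 0.71×7.44/0.29 = 18.22 min.

18.22 min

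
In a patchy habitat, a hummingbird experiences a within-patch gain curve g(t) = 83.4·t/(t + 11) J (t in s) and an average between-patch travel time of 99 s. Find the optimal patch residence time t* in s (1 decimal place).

Optimal t* satisfies g'(t*) = g(t*)/(T + t*).
g'(t) = 83.4·11/(t + 11)². Setting 83.4·11/(t+11)² = 83.4t/[(t+11)(99+t)] gives 11(99+t) = t(t+11), so t² = 11×99 = 1089.
t* = √1089 = 33 s.

33.0 s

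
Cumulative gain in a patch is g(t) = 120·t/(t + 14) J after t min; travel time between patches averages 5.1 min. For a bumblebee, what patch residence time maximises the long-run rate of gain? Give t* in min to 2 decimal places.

8.45 min

By the marginal value theorem, leave when the instantaneous gain rate g'(t) equals the habitat-wide average g(t)/(T + t).
g'(t) = 120·14/(t + 14)². Setting 120·14/(t+14)² = 120t/[(t+14)(5.1+t)] gives 14(5.1+t) = t(t+14), so t² = 14×5.1 = 71.4.
t* = √71.4 = 8.45 min.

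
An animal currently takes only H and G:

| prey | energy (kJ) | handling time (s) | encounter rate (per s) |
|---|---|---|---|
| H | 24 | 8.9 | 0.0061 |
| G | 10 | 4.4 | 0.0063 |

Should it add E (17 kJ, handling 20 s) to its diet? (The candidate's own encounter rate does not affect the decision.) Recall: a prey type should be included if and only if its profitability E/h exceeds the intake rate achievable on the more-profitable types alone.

Yes

On H and G alone, R = ΣλE/(1+Σλh) = 0.2094/1.082 = 0.1935 kJ/s.
E: E/h = 17/20 = 0.85 kJ/s.
Since 0.85 > R, including E increases the long-run rate.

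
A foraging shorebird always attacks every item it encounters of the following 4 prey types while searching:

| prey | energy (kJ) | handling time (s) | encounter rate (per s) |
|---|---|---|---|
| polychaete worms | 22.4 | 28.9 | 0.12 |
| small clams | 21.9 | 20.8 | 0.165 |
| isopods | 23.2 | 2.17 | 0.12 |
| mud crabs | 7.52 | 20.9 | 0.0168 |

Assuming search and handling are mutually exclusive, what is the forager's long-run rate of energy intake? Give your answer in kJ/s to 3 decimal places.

1.082 kJ/s

R = (0.12×22.4 + 0.165×21.9 + 0.12×23.2 + 0.0168×7.52) / (1 + 0.12×28.9 + 0.165×20.8 + 0.12×2.17 + 0.0168×20.9) = 9.212/8.512 = 1.082 kJ/s.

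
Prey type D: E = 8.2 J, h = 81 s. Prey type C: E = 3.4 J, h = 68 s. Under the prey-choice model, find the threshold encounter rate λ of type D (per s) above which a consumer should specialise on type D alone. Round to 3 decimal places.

The zero-one rule: include type C iff E₂/h₂ > λE₁/(1+λh₁). Equality gives the switch point.
λE₁h₂ = E₂ + λE₂h₁ ⇒ λ = E₂/(E₁h₂ − E₂h₁) = 3.4/(557.6 − 275.4) = 0.01205 per s.

0.012 per s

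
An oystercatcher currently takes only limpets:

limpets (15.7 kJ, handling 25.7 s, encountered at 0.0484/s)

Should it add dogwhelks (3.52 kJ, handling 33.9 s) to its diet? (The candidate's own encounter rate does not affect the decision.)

Current rate: (0.0484×15.7)/(1 + 0.0484×25.7) = 0.3386 kJ/s.
dogwhelks: E/h = 3.52/33.9 = 0.1038 kJ/s.
0.1038 < 0.3386, so adding dogwhelks would lower the average — exclude it.

No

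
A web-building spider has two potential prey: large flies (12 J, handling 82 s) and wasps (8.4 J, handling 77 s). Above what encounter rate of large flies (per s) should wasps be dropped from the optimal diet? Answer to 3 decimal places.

Drop wasps once their profitability E₂/h₂ falls below the rate achievable on large flies alone: E₂/h₂ = λE₁/(1 + λh₁).
Solve for λ: λE₁h₂ = E₂(1 + λh₁) → λ(E₁h₂ − E₂h₁) = E₂ → λ = E₂/(E₁h₂ − E₂h₁).
λ = 8.4/(12×77 − 8.4×82) = 8.4/235.2 = 0.03571 per s.

0.036 per s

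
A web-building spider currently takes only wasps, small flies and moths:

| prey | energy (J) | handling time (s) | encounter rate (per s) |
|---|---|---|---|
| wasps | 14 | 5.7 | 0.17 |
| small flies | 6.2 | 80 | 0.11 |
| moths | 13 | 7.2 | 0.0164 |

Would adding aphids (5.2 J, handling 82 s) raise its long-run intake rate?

No

Intake rate on the current diet: R = (0.17×14 + 0.11×6.2 + 0.0164×13) / (1 + 0.17×5.7 + 0.11×80 + 0.0164×7.2) = 3.275/10.89 = 0.3008 J/s.
Profitability of aphids: 5.2/82 = 0.06341 J/s.
0.06341 < 0.3008, so adding aphids would lower the average — exclude it.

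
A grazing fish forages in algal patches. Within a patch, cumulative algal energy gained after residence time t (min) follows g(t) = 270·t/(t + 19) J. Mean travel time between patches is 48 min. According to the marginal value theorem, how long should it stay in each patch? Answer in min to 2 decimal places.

Optimal t* satisfies g'(t*) = g(t*)/(T + t*).
g'(t) = 270·19/(t + 19)². Setting 270·19/(t+19)² = 270t/[(t+19)(48+t)] gives 19(48+t) = t(t+19), so t² = 19×48 = 912.
t* = √912 = 30.2 min.

30.20 min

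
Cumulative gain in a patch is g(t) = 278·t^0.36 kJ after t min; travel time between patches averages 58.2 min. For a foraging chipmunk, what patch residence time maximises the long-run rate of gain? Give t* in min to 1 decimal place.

32.7 min

Optimal t* satisfies g'(t*) = g(t*)/(T + t*).
g'(t) = 0.36·278·t^-0.64. Setting 0.36·278·t^-0.64 = 278·t^0.36/(58.2+t) gives 0.36(58.2+t) = t, so 0.64·t = 0.36×58.2.
t* = 0.36×58.2/0.64 = 32.74 min.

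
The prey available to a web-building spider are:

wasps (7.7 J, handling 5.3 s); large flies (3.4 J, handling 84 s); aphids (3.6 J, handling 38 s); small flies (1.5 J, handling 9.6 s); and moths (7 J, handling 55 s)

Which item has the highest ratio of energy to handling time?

wasps

In descending order of E/h:
wasps: 7.7/5.3 = 1.45 J/s
small flies: 1.5/9.6 = 0.156 J/s
moths: 7/55 = 0.127 J/s
aphids: 3.6/38 = 0.0947 J/s
large flies: 3.4/84 = 0.0405 J/s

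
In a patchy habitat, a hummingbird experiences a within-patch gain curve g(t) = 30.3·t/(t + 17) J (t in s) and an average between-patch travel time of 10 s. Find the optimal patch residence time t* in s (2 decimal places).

Maximise g(t)/(T+t): set derivative to zero → g'(t)(T+t) = g(t).
g'(t) = 30.3·17/(t + 17)². Setting 30.3·17/(t+17)² = 30.3t/[(t+17)(10+t)] gives 17(10+t) = t(t+17), so t² = 17×10 = 170.
t* = √170 = 13.04 s.

13.04 s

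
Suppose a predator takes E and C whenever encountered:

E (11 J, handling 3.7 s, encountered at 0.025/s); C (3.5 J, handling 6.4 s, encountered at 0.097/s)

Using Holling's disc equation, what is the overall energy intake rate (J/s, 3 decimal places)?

0.359 J/s

Energy encountered per unit search time: 0.025×11 + 0.097×3.5 = 0.6145 J/s.
Handling time per unit search time: 0.025×3.7 + 0.097×6.4 = 0.7133.
Rate = 0.6145/(1 + 0.7133) = 0.3587 J/s.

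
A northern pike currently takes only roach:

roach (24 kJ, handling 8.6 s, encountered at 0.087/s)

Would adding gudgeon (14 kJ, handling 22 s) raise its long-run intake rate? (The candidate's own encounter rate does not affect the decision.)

No

Current rate: (0.087×24)/(1 + 0.087×8.6) = 1.194 kJ/s.
gudgeon: E/h = 14/22 = 0.6364 kJ/s.
0.6364 < 1.194, so adding gudgeon would lower the average — exclude it.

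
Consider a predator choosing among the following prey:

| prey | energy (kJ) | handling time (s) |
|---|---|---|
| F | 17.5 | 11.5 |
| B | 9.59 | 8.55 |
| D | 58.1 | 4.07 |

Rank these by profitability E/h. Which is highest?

D

In descending order of E/h:
D: 58.1/4.07 = 14.3 kJ/s
F: 17.5/11.5 = 1.52 kJ/s
B: 9.59/8.55 = 1.12 kJ/s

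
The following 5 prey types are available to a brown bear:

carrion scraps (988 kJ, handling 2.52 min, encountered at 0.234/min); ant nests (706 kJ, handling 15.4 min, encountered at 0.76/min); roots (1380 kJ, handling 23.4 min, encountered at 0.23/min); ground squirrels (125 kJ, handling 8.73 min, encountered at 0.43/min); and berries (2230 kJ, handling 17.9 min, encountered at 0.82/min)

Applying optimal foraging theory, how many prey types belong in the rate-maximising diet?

1

Rank by E/h (kJ/min): carrion scraps 392, berries 125, roots 59, ant nests 45.8, ground squirrels 14.3. Include each in turn until the next type's E/h falls below the running intake rate.
Rate on top 1: 145.4. berries: 125 < 145.4 → exclude; stop.
Optimal diet: carrion scraps — 1 of 5 types.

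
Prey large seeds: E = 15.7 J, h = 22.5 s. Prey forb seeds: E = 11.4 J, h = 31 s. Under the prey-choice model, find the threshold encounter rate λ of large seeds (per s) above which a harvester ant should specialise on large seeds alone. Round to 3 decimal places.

0.050 per s

The zero-one rule: include forb seeds iff E₂/h₂ > λE₁/(1+λh₁). Equality gives the switch point.
λE₁h₂ = E₂ + λE₂h₁ ⇒ λ = E₂/(E₁h₂ − E₂h₁) = 11.4/(486.7 − 256.5) = 0.04952 per s.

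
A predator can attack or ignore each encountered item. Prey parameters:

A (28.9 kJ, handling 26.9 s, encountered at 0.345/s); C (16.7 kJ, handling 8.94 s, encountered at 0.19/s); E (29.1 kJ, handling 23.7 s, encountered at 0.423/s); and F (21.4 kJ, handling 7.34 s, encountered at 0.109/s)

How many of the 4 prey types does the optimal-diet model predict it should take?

2

E/h in descending order: F 2.92, C 1.87, E 1.23, A 1.07 kJ/s. The optimal diet is the largest prefix of this list for which every included type satisfies E_i/h_i > R on the types above it.
Rate on top 1: 1.296. C: 1.87 > 1.296 → include.
Rate on top 2: 1.574. E: 1.23 < 1.574 → exclude; stop.
Optimal diet: F, C — 2 of 4 types.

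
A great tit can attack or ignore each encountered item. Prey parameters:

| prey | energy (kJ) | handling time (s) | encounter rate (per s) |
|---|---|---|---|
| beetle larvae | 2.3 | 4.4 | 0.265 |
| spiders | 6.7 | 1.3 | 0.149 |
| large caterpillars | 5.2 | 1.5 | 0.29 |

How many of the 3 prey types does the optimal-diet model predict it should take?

2

Rank by E/h (kJ/s): spiders 5.15, large caterpillars 3.47, beetle larvae 0.523. Include each in turn until the next type's E/h falls below the running intake rate.
Rate on top 1: 0.8363. large caterpillars: 3.47 > 0.8363 → include.
Rate on top 2: 1.539. beetle larvae: 0.523 < 1.539 → exclude; stop.
Optimal diet: spiders, large caterpillars — 2 of 3 types.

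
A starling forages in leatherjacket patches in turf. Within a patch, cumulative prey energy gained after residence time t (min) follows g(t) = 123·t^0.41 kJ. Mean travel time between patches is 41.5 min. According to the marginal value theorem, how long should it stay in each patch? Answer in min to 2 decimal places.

28.84 min

Optimal t* satisfies g'(t*) = g(t*)/(T + t*).
g'(t) = 0.41·123·t^-0.59. Setting 0.41·123·t^-0.59 = 123·t^0.41/(41.5+t) gives 0.41(41.5+t) = t, so 0.59·t = 0.41×41.5.
t* = 0.41×41.5/0.59 = 28.84 min.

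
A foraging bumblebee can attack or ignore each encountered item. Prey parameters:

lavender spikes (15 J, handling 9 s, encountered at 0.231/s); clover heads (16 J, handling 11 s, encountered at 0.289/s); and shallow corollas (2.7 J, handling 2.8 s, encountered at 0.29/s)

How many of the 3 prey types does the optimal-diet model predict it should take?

2

Profitabilities (E/h, J/s): lavender spikes 1.67, clover heads 1.45, shallow corollas 0.964. Add prey in this order while the next type's profitability exceeds the intake rate on those already taken.
Rate on top 1: 1.125. clover heads: 1.45 > 1.125 → include.
Rate on top 2: 1.293. shallow corollas: 0.964 < 1.293 → exclude; stop.
Optimal diet: lavender spikes, clover heads — 2 of 3 types.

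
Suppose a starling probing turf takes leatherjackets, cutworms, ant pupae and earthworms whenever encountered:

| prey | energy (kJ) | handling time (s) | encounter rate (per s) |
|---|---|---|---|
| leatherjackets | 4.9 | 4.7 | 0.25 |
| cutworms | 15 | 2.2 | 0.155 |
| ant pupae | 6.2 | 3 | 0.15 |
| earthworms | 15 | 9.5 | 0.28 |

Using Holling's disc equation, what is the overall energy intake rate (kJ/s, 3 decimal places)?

Energy encountered per unit search time: 0.25×4.9 + 0.155×15 + 0.15×6.2 + 0.28×15 = 8.68 kJ/s.
Handling time per unit search time: 0.25×4.7 + 0.155×2.2 + 0.15×3 + 0.28×9.5 = 4.626.
Rate = 8.68/(1 + 4.626) = 1.543 kJ/s.

1.543 kJ/s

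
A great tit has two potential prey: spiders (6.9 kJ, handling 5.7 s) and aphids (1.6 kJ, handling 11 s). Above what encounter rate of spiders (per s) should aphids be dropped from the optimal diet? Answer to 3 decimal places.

Drop aphids once their profitability E₂/h₂ falls below the rate achievable on spiders alone: E₂/h₂ = λE₁/(1 + λh₁).
Solve for λ: λE₁h₂ = E₂(1 + λh₁) → λ(E₁h₂ − E₂h₁) = E₂ → λ = E₂/(E₁h₂ − E₂h₁).
λ = 1.6/(6.9×11 − 1.6×5.7) = 1.6/66.78 = 0.02396 per s.

0.024 per s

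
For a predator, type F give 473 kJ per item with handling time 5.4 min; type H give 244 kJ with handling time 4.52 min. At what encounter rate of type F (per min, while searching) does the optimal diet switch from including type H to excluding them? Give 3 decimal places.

0.297 per min

The zero-one rule: include type H iff E₂/h₂ > λE₁/(1+λh₁). Equality gives the switch point.
λE₁h₂ = E₂ + λE₂h₁ ⇒ λ = E₂/(E₁h₂ − E₂h₁) = 244/(2138 − 1318) = 0.2974 per min.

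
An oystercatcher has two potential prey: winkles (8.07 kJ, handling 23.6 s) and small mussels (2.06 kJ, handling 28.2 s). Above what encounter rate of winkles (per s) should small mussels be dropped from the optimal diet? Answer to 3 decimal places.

Drop small mussels once their profitability E₂/h₂ falls below the rate achievable on winkles alone: E₂/h₂ = λE₁/(1 + λh₁).
Solve for λ: λE₁h₂ = E₂(1 + λh₁) → λ(E₁h₂ − E₂h₁) = E₂ → λ = E₂/(E₁h₂ − E₂h₁).
λ = 2.06/(8.07×28.2 − 2.06×23.6) = 2.06/179 = 0.01151 per s.

0.012 per s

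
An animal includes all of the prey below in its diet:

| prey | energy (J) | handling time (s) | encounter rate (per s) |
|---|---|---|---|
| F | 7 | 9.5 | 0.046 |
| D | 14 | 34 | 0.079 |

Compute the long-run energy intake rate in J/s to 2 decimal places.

Energy encountered per unit search time: 0.046×7 + 0.079×14 = 1.428 J/s.
Handling time per unit search time: 0.046×9.5 + 0.079×34 = 3.123.
Rate = 1.428/(1 + 3.123) = 0.3463 J/s.

0.35 J/s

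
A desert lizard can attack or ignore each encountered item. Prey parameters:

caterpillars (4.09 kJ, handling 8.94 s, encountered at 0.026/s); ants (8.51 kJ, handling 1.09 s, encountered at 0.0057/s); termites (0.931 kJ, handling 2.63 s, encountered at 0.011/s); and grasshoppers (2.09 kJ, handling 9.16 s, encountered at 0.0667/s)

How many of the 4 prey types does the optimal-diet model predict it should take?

4

E/h in descending order: ants 7.81, caterpillars 0.457, termites 0.354, grasshoppers 0.228 kJ/s. The optimal diet is the largest prefix of this list for which every included type satisfies E_i/h_i > R on the types above it.
Rate on top 1: 0.04821. caterpillars: 0.457 > 0.04821 → include.
Rate on top 2: 0.125. termites: 0.354 > 0.125 → include.
Rate on top 3: 0.1302. grasshoppers: 0.228 > 0.1302 → include.
Optimal diet: ants, caterpillars, termites, grasshoppers — 4 of 4 types.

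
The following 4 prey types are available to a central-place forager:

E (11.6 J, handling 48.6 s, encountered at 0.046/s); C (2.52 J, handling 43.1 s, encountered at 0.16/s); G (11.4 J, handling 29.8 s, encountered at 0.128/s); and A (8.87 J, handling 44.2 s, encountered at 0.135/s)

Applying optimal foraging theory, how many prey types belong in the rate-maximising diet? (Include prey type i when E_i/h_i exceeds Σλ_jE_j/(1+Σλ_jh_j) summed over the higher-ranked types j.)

Profitabilities (E/h, J/s): G 0.383, E 0.239, A 0.201, C 0.0585. Add prey in this order while the next type's profitability exceeds the intake rate on those already taken.
Rate on top 1: 0.3031. E: 0.239 < 0.3031 → exclude; stop.
Optimal diet: G — 1 of 4 types.

1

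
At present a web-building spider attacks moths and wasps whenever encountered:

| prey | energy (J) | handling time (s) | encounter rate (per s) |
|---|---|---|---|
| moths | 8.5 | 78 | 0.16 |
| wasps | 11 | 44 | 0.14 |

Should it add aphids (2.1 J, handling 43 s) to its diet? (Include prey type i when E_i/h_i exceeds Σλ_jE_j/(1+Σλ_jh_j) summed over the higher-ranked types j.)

No

On moths and wasps alone, R = ΣλE/(1+Σλh) = 2.9/19.64 = 0.1477 J/s.
Profitability of aphids: 2.1/43 = 0.04884 J/s.
0.04884 < 0.1477, so adding aphids would lower the average — exclude it.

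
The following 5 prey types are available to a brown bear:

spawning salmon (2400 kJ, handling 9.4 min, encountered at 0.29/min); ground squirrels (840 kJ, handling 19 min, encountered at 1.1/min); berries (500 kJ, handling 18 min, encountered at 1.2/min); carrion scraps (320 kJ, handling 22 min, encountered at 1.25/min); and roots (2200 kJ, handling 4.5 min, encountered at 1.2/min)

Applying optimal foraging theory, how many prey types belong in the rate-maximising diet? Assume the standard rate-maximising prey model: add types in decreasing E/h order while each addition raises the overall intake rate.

Profitabilities (E/h, kJ/min): roots 489, spawning salmon 255, ground squirrels 44.2, berries 27.8, carrion scraps 14.5. Add prey in this order while the next type's profitability exceeds the intake rate on those already taken.
Rate on top 1: 412.5. spawning salmon: 255 < 412.5 → exclude; stop.
Optimal diet: roots — 1 of 5 types.

1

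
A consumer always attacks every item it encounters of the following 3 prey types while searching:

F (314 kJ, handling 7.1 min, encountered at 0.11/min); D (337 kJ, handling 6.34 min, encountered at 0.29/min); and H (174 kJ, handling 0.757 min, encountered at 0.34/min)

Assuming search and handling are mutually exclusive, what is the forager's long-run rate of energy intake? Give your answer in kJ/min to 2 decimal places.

R = (0.11×314 + 0.29×337 + 0.34×174) / (1 + 0.11×7.1 + 0.29×6.34 + 0.34×0.757) = 191.4/3.877 = 49.38 kJ/min.

49.38 kJ/min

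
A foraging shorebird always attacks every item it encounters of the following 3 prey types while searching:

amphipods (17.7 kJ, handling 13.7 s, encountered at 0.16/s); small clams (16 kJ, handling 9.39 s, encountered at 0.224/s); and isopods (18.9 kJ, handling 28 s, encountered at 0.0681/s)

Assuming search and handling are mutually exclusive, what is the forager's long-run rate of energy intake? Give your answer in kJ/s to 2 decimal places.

1.07 kJ/s

R = Σλ_iE_i / (1 + Σλ_ih_i)
Numerator: 0.16×17.7 + 0.224×16 + 0.0681×18.9 = 7.703
Denominator: 1 + 0.16×13.7 + 0.224×9.39 + 0.0681×28 = 7.202
R = 7.703/7.202 = 1.07 kJ/s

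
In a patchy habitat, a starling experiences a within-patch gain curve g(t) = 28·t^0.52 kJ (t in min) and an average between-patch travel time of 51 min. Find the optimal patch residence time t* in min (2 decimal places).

Optimal t* satisfies g'(t*) = g(t*)/(T + t*).
g'(t) = 0.52·28·t^-0.48. Setting 0.52·28·t^-0.48 = 28·t^0.52/(51+t) gives 0.52(51+t) = t, so 0.48·t = 0.52×51.
t* = 0.52×51/0.48 = 55.25 min.

55.25 min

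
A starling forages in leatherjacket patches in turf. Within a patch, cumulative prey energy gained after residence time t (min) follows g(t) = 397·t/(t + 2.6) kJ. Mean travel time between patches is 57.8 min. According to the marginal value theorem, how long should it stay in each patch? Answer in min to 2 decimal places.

Optimal t* satisfies g'(t*) = g(t*)/(T + t*).
g'(t) = 397·2.6/(t + 2.6)². Setting 397·2.6/(t+2.6)² = 397t/[(t+2.6)(57.8+t)] gives 2.6(57.8+t) = t(t+2.6), so t² = 2.6×57.8 = 150.3.
t* = √150.3 = 12.26 min.

12.26 min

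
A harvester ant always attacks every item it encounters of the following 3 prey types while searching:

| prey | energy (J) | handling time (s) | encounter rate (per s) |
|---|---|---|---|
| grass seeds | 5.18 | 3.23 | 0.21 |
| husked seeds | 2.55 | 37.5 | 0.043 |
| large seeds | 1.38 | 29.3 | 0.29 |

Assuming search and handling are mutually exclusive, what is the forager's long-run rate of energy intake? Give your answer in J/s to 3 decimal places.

Energy encountered per unit search time: 0.21×5.18 + 0.043×2.55 + 0.29×1.38 = 1.598 J/s.
Handling time per unit search time: 0.21×3.23 + 0.043×37.5 + 0.29×29.3 = 10.79.
Rate = 1.598/(1 + 10.79) = 0.1355 J/s.

0.136 J/s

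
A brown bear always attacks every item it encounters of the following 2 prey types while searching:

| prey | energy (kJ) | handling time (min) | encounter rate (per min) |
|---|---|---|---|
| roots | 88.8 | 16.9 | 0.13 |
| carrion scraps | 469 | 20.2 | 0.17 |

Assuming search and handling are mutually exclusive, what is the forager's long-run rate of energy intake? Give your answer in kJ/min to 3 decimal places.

R = Σλ_iE_i / (1 + Σλ_ih_i)
Numerator: 0.13×88.8 + 0.17×469 = 91.27
Denominator: 1 + 0.13×16.9 + 0.17×20.2 = 6.631
R = 91.27/6.631 = 13.76 kJ/min

13.765 kJ/min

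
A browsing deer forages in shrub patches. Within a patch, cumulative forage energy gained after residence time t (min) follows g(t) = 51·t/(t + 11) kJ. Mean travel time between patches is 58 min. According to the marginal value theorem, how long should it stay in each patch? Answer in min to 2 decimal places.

25.26 min

By the marginal value theorem, leave when the instantaneous gain rate g'(t) equals the habitat-wide average g(t)/(T + t).
g'(t) = 51·11/(t + 11)². Setting 51·11/(t+11)² = 51t/[(t+11)(58+t)] gives 11(58+t) = t(t+11), so t² = 11×58 = 638.
t* = √638 = 25.26 min.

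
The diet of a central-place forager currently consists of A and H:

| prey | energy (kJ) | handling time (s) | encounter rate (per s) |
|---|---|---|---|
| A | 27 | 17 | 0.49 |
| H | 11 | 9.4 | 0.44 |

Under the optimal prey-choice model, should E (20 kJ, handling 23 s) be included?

No

Intake rate on the current diet: R = (0.49×27 + 0.44×11) / (1 + 0.49×17 + 0.44×9.4) = 18.07/13.47 = 1.342 kJ/s.
E: E/h = 20/23 = 0.8696 kJ/s.
0.8696 < 1.342, so adding E would lower the average — exclude it.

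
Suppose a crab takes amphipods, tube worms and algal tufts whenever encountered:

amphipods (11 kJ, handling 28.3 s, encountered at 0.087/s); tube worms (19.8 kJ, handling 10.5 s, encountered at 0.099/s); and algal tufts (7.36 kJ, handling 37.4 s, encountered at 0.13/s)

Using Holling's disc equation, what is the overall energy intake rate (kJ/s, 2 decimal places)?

R = (0.087×11 + 0.099×19.8 + 0.13×7.36) / (1 + 0.087×28.3 + 0.099×10.5 + 0.13×37.4) = 3.874/9.364 = 0.4137 kJ/s.

0.41 kJ/s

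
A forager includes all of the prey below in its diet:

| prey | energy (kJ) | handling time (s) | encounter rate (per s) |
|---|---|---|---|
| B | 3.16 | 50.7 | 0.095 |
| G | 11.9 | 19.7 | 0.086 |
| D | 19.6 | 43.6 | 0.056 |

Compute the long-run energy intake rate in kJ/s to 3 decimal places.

0.243 kJ/s

R = (0.095×3.16 + 0.086×11.9 + 0.056×19.6) / (1 + 0.095×50.7 + 0.086×19.7 + 0.056×43.6) = 2.421/9.952 = 0.2433 kJ/s.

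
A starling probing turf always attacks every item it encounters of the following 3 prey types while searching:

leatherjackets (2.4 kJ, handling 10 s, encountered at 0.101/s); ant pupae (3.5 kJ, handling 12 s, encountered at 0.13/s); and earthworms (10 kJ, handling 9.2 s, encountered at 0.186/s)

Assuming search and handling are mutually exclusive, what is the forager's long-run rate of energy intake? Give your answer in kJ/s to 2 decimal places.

0.48 kJ/s

R = Σλ_iE_i / (1 + Σλ_ih_i)
Numerator: 0.101×2.4 + 0.13×3.5 + 0.186×10 = 2.557
Denominator: 1 + 0.101×10 + 0.13×12 + 0.186×9.2 = 5.281
R = 2.557/5.281 = 0.4842 kJ/s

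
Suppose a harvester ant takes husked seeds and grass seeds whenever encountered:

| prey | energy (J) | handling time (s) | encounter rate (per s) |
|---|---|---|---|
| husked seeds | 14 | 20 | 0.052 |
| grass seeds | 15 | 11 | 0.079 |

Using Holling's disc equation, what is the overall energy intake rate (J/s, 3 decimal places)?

0.658 J/s

R = (0.052×14 + 0.079×15) / (1 + 0.052×20 + 0.079×11) = 1.913/2.909 = 0.6576 J/s.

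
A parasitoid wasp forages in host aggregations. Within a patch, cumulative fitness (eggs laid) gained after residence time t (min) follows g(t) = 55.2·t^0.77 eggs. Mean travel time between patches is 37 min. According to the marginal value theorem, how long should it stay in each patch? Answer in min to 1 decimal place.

123.9 min

By the marginal value theorem, leave when the instantaneous gain rate g'(t) equals the habitat-wide average g(t)/(T + t).
g'(t) = 0.77·55.2·t^-0.23. Setting 0.77·55.2·t^-0.23 = 55.2·t^0.77/(37+t) gives 0.77(37+t) = t, so 0.23·t = 0.77×37.
t* = 0.77×37/0.23 = 123.9 min.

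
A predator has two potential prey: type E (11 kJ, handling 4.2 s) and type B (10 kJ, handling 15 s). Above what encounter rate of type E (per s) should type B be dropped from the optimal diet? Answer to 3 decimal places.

0.081 per s

The zero-one rule: include type B iff E₂/h₂ > λE₁/(1+λh₁). Equality gives the switch point.
λE₁h₂ = E₂ + λE₂h₁ ⇒ λ = E₂/(E₁h₂ − E₂h₁) = 10/(165 − 42) = 0.0813 per s.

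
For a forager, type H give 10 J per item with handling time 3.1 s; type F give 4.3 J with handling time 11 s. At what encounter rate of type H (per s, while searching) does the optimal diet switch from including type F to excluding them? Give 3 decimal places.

At the threshold, the rate on type H alone equals the profitability of type F: λ·10/(1 + λ·3.1) = 4.3/11 = 0.3909.
Rearranging, λ(10 − 0.3909×3.1) = 0.3909, so λ = 0.3909/8.788 = 0.04448 per s.

0.044 per s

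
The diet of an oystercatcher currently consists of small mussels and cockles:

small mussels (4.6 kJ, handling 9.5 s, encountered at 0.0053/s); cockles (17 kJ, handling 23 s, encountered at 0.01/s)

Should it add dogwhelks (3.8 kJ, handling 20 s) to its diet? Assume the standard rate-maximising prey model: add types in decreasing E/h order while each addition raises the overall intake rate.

Yes

Current rate: (0.0053×4.6 + 0.01×17)/(1 + 0.0053×9.5 + 0.01×23) = 0.1518 kJ/s.
dogwhelks: E/h = 3.8/20 = 0.19 kJ/s.
0.19 > 0.1518, so adding dogwhelks raises the average — include it.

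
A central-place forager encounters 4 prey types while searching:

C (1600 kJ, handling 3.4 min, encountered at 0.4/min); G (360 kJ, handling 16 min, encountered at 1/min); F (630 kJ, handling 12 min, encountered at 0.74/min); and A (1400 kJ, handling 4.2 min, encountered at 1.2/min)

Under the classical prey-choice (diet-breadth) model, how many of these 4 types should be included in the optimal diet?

Profitabilities (E/h, kJ/min): C 471, A 333, F 52.5, G 22.5. Add prey in this order while the next type's profitability exceeds the intake rate on those already taken.
Rate on top 1: 271.2. A: 333 > 271.2 → include.
Rate on top 2: 313.5. F: 52.5 < 313.5 → exclude; stop.
Optimal diet: C, A — 2 of 4 types.

2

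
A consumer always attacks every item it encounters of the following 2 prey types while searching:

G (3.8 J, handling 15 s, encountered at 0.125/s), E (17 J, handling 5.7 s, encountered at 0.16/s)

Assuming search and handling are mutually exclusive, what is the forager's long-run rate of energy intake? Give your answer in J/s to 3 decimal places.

Energy encountered per unit search time: 0.125×3.8 + 0.16×17 = 3.195 J/s.
Handling time per unit search time: 0.125×15 + 0.16×5.7 = 2.787.
Rate = 3.195/(1 + 2.787) = 0.8437 J/s.

0.844 J/s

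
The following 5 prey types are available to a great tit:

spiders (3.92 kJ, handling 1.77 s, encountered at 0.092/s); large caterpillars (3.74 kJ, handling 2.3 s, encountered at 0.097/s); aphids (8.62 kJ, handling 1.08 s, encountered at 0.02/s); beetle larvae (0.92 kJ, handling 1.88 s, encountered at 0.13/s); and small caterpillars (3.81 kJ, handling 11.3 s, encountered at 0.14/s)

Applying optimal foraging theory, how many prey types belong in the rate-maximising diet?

3

Profitabilities (E/h, kJ/s): aphids 7.98, spiders 2.21, large caterpillars 1.63, beetle larvae 0.489, small caterpillars 0.337. Add prey in this order while the next type's profitability exceeds the intake rate on those already taken.
Rate on top 1: 0.1688. spiders: 2.21 > 0.1688 → include.
Rate on top 2: 0.45. large caterpillars: 1.63 > 0.45 → include.
Rate on top 3: 0.6364. beetle larvae: 0.489 < 0.6364 → exclude; stop.
Optimal diet: aphids, spiders, large caterpillars — 3 of 5 types.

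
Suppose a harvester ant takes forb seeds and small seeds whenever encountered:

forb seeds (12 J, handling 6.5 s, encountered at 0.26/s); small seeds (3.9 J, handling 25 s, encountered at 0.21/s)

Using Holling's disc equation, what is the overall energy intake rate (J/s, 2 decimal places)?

R = Σλ_iE_i / (1 + Σλ_ih_i)
Numerator: 0.26×12 + 0.21×3.9 = 3.939
Denominator: 1 + 0.26×6.5 + 0.21×25 = 7.94
R = 3.939/7.94 = 0.4961 J/s

0.50 J/s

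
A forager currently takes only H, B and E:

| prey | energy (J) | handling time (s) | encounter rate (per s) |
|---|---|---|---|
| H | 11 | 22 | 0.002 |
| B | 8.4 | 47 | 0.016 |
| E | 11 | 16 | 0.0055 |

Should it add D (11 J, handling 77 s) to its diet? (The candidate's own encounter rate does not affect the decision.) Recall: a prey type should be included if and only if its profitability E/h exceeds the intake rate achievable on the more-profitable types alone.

Intake rate on the current diet: R = (0.002×11 + 0.016×8.4 + 0.0055×11) / (1 + 0.002×22 + 0.016×47 + 0.0055×16) = 0.2169/1.884 = 0.1151 J/s.
Profitability of D: 11/77 = 0.1429 J/s.
Since 0.1429 > R, including D increases the long-run rate.

Yes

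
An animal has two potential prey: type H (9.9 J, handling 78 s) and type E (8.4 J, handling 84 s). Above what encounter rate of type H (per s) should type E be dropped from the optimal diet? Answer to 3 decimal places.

0.048 per s

The zero-one rule: include type E iff E₂/h₂ > λE₁/(1+λh₁). Equality gives the switch point.
λE₁h₂ = E₂ + λE₂h₁ ⇒ λ = E₂/(E₁h₂ − E₂h₁) = 8.4/(831.6 − 655.2) = 0.04762 per s.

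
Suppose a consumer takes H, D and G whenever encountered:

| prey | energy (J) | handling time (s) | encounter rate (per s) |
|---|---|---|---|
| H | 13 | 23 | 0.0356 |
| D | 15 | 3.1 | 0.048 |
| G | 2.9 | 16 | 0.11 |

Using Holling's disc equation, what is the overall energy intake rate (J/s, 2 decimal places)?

R = (0.0356×13 + 0.048×15 + 0.11×2.9) / (1 + 0.0356×23 + 0.048×3.1 + 0.11×16) = 1.502/3.728 = 0.4029 J/s.

0.40 J/s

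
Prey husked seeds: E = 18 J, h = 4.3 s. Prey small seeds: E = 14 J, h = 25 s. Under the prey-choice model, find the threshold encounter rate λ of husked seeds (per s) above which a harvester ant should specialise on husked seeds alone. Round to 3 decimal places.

0.036 per s

Drop small seeds once their profitability E₂/h₂ falls below the rate achievable on husked seeds alone: E₂/h₂ = λE₁/(1 + λh₁).
Solve for λ: λE₁h₂ = E₂(1 + λh₁) → λ(E₁h₂ − E₂h₁) = E₂ → λ = E₂/(E₁h₂ − E₂h₁).
λ = 14/(18×25 − 14×4.3) = 14/389.8 = 0.03592 per s.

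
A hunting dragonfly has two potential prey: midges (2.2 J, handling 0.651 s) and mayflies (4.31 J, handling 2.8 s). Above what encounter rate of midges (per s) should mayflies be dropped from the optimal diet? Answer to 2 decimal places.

At the threshold, the rate on midges alone equals the profitability of mayflies: λ·2.2/(1 + λ·0.651) = 4.31/2.8 = 1.539.
Rearranging, λ(2.2 − 1.539×0.651) = 1.539, so λ = 1.539/1.198 = 1.285 per s.

1.28 per s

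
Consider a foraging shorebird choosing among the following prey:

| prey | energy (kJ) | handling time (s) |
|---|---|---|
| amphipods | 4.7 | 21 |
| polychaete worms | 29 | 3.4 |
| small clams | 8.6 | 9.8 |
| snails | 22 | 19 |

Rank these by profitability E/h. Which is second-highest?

Profitability E/h (kJ/s): amphipods = 4.7/21 = 0.224, polychaete worms = 29/3.4 = 8.53, small clams = 8.6/9.8 = 0.878, snails = 22/19 = 1.16.
Ranked: polychaete worms > snails > small clams > amphipods.

snails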